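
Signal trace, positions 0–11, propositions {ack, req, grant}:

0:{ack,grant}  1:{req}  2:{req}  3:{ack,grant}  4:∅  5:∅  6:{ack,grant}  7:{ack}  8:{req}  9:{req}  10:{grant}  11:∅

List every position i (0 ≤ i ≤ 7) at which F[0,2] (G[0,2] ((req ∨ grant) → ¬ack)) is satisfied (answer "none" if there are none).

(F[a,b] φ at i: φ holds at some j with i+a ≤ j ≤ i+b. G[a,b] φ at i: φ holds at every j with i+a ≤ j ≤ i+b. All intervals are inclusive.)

5, 6, 7

Evaluate at each i in [0,7]:
  i=0: ✗ (none in [0,2])
  i=1: ✗ (none in [1,3])
  i=2: ✗ (none in [2,4])
  i=3: ✗ (none in [3,5])
  i=4: ✗ (none in [4,6])
  i=5: ✓ (witness j=7)
  i=6: ✓ (witness j=7)
  i=7: ✓ (witness j=7)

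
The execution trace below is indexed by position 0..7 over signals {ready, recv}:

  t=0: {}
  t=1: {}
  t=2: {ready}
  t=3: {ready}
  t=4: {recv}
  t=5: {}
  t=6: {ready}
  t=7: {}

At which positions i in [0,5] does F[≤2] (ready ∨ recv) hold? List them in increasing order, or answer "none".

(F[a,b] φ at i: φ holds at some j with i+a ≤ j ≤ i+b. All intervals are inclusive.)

Evaluate at each i in [0,5]:
  i=0: ✓ (witness j=2)
  i=1: ✓ (witness j=2)
  i=2: ✓ (witness j=2)
  i=3: ✓ (witness j=3)
  i=4: ✓ (witness j=4)
  i=5: ✓ (witness j=6)

0, 1, 2, 3, 4, 5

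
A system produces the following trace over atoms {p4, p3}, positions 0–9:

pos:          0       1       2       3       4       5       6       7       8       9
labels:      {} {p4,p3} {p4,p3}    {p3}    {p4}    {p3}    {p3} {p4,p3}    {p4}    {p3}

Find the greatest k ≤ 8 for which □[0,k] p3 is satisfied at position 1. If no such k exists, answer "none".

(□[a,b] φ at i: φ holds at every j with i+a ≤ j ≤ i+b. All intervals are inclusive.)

2

p3 must hold from j=1 onward; find where it first fails.
  j=1: holds
  j=2: holds
  j=3: holds
  j=4: fails
Holds on [1,3], so largest k = 2.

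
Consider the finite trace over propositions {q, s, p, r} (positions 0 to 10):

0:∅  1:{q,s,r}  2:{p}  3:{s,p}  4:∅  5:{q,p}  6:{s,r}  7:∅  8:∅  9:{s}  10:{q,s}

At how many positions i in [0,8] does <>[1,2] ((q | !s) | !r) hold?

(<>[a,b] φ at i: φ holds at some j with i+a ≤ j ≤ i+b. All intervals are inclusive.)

9

Evaluate at each i in [0,8]:
  i=0: ✓ (witness j=1)
  i=1: ✓ (witness j=2)
  i=2: ✓ (witness j=3)
  i=3: ✓ (witness j=4)
  i=4: ✓ (witness j=5)
  i=5: ✓ (witness j=7)
  i=6: ✓ (witness j=7)
  i=7: ✓ (witness j=8)
  i=8: ✓ (witness j=9)
Positions where it holds: {0, 1, 2, 3, 4, 5, 6, 7, 8} → 9.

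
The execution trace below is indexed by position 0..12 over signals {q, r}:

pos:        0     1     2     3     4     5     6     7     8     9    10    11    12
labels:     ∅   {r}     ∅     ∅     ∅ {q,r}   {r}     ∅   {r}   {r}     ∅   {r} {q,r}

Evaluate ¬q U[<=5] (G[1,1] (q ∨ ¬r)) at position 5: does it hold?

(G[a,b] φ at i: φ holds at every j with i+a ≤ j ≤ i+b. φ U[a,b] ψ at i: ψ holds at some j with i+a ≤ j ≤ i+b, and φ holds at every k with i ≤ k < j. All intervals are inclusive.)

Does not hold

Need some j in [5,10] with G[1,1] (q ∨ ¬r), and ¬q at every k in [5,j-1].
  j=5: G[1,1] (q ∨ ¬r) — fails at 6.
  j=6: G[1,1] (q ∨ ¬r) holds, but ¬q fails at k=5 → not this j.
  j=7: G[1,1] (q ∨ ¬r) — fails at 8.
  j=8: G[1,1] (q ∨ ¬r) — fails at 9.
  j=9: G[1,1] (q ∨ ¬r) holds, but ¬q fails at k=5 → not this j.
  j=10: G[1,1] (q ∨ ¬r) — fails at 11.
No j in the window works → until fails.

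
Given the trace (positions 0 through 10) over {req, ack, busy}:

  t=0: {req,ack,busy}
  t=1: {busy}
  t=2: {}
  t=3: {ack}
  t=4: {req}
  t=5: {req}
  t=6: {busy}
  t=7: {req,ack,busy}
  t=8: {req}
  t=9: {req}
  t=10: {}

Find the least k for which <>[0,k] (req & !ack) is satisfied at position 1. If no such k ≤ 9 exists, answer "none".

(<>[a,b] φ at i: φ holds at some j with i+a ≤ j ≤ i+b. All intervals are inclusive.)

3

Scan j = 1,2,… for (req & !ack):
  j=1: fails
  j=2: fails
  j=3: fails
  j=4: holds
First hit at j=4, so smallest k = 4-1 = 3.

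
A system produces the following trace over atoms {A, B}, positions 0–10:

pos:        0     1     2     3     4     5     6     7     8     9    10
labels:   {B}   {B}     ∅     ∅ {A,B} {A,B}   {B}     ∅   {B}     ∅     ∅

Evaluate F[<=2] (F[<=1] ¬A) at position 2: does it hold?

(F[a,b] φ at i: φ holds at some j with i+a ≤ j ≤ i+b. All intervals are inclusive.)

Holds

Check F[<=1] ¬A at each j in [2,4]:
  j=2: holds (witness at 2)
  j=3: holds (witness at 3)
  j=4: fails (none in [4,5])
Found at j=2 → formula holds.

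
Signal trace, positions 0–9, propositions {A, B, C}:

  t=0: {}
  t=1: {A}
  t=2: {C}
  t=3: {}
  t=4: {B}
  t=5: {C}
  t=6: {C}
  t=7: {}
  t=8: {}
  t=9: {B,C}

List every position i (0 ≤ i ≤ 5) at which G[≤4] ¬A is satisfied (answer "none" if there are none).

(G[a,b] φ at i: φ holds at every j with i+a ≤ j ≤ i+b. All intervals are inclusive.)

2, 3, 4, 5

Evaluate at each i in [0,5]:
  i=0: ✗ (fails at j=1)
  i=1: ✗ (fails at j=1)
  i=2: ✓ (all of [2,6])
  i=3: ✓ (all of [3,7])
  i=4: ✓ (all of [4,8])
  i=5: ✓ (all of [5,9])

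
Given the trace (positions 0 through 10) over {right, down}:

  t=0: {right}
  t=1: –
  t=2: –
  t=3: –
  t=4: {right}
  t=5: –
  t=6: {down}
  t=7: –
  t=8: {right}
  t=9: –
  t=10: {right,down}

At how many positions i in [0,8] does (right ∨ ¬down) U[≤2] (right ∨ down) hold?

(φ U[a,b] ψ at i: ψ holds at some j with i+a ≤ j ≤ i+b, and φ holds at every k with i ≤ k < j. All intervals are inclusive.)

8

Evaluate at each i in [0,8]:
  i=0: ✓ (rhs at j=0)
  i=1: ✗ (no rhs in [1,3])
  i=2: ✓ (rhs at j=4; lhs holds on [2,3])
  i=3: ✓ (rhs at j=4; lhs holds on [3,3])
  i=4: ✓ (rhs at j=4)
  i=5: ✓ (rhs at j=6; lhs holds on [5,5])
  i=6: ✓ (rhs at j=6)
  i=7: ✓ (rhs at j=8; lhs holds on [7,7])
  i=8: ✓ (rhs at j=8)
Positions where it holds: {0, 2, 3, 4, 5, 6, 7, 8} → 8.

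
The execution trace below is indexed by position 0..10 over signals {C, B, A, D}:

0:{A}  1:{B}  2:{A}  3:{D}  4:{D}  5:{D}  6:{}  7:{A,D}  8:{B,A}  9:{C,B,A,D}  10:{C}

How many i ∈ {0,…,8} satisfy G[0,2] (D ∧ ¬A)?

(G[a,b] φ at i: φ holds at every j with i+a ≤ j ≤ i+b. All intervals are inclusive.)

Evaluate at each i in [0,8]:
  i=0: ✗ (fails at j=0)
  i=1: ✗ (fails at j=1)
  i=2: ✗ (fails at j=2)
  i=3: ✓ (all of [3,5])
  i=4: ✗ (fails at j=6)
  i=5: ✗ (fails at j=6)
  i=6: ✗ (fails at j=6)
  i=7: ✗ (fails at j=7)
  i=8: ✗ (fails at j=8)
Positions where it holds: {3} → 1.

1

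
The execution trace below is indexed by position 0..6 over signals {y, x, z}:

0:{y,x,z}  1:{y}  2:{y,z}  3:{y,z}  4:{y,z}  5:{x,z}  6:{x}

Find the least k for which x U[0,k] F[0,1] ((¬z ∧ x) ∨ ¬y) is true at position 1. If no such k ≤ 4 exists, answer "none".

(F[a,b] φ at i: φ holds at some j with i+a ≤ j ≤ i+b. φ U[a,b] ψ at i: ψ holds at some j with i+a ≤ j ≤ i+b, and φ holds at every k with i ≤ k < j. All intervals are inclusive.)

Need earliest j ≥ 1 with F[0,1] ((¬z ∧ x) ∨ ¬y), and x at every k in [1,j-1].
  j=1: rhs fails.
  j=2: rhs fails.
  j=3: rhs fails.
  j=4: rhs holds but lhs fails at k=1.
  j=5: rhs holds but lhs fails at k=1.
No witness within the range → none.

none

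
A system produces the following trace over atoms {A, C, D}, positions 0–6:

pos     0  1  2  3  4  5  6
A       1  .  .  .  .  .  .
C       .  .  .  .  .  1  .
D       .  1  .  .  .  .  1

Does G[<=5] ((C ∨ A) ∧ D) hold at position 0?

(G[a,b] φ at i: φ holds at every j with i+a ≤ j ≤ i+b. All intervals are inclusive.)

Check ((C ∨ A) ∧ D) at every j in [0,5]:
  j=0: false
  j=1: false
  j=2: false
  j=3: false
  j=4: false
  j=5: false
Fails at j=0 → formula fails.

Does not hold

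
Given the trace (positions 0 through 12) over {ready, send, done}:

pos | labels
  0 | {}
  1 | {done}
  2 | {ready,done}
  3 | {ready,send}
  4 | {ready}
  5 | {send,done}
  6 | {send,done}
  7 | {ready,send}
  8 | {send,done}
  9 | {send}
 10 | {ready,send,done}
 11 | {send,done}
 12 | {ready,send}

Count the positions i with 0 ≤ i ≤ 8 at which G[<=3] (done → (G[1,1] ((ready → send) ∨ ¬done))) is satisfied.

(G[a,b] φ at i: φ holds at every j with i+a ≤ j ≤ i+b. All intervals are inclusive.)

Evaluate at each i in [0,8]:
  i=0: ✗ (fails at j=1)
  i=1: ✗ (fails at j=1)
  i=2: ✓ (all of [2,5])
  i=3: ✓ (all of [3,6])
  i=4: ✓ (all of [4,7])
  i=5: ✓ (all of [5,8])
  i=6: ✓ (all of [6,9])
  i=7: ✓ (all of [7,10])
  i=8: ✓ (all of [8,11])
Positions where it holds: {2, 3, 4, 5, 6, 7, 8} → 7.

7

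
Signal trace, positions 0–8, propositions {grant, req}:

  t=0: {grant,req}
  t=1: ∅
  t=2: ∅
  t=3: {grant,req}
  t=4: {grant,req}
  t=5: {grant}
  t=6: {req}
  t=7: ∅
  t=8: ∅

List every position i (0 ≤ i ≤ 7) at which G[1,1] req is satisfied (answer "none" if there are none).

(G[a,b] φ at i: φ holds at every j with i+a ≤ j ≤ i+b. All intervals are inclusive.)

Evaluate at each i in [0,7]:
  i=0: ✗ (fails at j=1)
  i=1: ✗ (fails at j=2)
  i=2: ✓ (all of [3,3])
  i=3: ✓ (all of [4,4])
  i=4: ✗ (fails at j=5)
  i=5: ✓ (all of [6,6])
  i=6: ✗ (fails at j=7)
  i=7: ✗ (fails at j=8)

2, 3, 5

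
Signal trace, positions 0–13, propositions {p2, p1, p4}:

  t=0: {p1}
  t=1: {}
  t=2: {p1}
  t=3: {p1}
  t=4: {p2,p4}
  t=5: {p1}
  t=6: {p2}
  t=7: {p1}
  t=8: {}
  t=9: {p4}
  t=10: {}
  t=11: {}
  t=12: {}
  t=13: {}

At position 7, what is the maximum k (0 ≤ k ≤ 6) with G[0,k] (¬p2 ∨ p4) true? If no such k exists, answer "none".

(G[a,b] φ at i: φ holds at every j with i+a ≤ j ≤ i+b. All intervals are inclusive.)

6

(¬p2 ∨ p4) must hold from j=7 onward; find where it first fails.
  j=7: holds
  j=8: holds
  j=9: holds
  j=10: holds
  j=11: holds
  j=12: holds
  j=13: holds
Holds through j=13; largest k = 6.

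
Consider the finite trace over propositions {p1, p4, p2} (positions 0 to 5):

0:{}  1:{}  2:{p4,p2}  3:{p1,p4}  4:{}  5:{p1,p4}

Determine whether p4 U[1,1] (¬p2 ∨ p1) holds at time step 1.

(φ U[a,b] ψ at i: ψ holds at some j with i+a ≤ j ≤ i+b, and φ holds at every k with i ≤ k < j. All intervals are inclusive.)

Need some j in [2,2] with (¬p2 ∨ p1), and p4 at every k in [1,j-1].
  j=2: (¬p2 ∨ p1) false.
No j in the window works → until fails.

False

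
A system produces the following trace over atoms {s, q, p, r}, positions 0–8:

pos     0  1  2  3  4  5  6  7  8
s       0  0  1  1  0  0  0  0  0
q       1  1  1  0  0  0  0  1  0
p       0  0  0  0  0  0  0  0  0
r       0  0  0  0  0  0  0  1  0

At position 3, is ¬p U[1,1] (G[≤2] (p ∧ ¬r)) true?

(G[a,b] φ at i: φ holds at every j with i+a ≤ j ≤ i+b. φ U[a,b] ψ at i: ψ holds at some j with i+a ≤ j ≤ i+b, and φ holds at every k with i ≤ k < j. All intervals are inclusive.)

No

Need some j in [4,4] with G[≤2] (p ∧ ¬r), and ¬p at every k in [3,j-1].
  j=4: G[≤2] (p ∧ ¬r) — fails at 4.
No j in the window works → until fails.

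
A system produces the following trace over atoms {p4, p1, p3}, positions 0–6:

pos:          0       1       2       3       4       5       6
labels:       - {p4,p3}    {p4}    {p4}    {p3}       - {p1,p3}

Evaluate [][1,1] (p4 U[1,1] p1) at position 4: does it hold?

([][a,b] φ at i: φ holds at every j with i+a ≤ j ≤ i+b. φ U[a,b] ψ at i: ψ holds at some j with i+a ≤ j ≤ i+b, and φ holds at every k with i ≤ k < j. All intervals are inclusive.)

Check (p4 U[1,1] p1) at every j in [5,5]:
  j=5: fails
Fails at j=5 → formula fails.

Does not hold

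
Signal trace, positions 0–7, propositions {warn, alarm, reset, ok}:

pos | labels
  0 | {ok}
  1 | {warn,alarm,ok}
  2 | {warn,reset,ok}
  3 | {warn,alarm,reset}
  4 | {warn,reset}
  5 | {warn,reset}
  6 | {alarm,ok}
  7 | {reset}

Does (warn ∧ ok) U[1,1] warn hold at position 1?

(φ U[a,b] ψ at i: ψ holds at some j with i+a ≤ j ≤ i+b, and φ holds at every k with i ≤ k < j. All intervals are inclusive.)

Holds

Need some j in [2,2] with warn, and (warn ∧ ok) at every k in [1,j-1].
  j=2: warn holds; (warn ∧ ok) holds at every k in [1,1] → satisfied.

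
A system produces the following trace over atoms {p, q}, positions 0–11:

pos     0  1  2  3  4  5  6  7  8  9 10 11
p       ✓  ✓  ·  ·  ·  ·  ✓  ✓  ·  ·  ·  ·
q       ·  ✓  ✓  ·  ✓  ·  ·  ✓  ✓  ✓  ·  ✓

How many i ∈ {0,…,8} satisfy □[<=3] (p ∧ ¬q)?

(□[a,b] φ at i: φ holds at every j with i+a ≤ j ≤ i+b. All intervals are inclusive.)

Evaluate at each i in [0,8]:
  i=0: ✗ (fails at j=1)
  i=1: ✗ (fails at j=1)
  i=2: ✗ (fails at j=2)
  i=3: ✗ (fails at j=3)
  i=4: ✗ (fails at j=4)
  i=5: ✗ (fails at j=5)
  i=6: ✗ (fails at j=7)
  i=7: ✗ (fails at j=7)
  i=8: ✗ (fails at j=8)
Positions where it holds: {} → 0.

0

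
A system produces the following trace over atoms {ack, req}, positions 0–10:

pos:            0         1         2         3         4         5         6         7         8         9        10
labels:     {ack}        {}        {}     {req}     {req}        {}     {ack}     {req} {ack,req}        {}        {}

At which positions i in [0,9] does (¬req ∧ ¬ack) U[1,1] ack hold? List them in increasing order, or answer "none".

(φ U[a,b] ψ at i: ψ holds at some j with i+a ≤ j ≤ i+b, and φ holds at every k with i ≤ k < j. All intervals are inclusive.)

Evaluate at each i in [0,9]:
  i=0: ✗ (no rhs in [1,1])
  i=1: ✗ (no rhs in [2,2])
  i=2: ✗ (no rhs in [3,3])
  i=3: ✗ (no rhs in [4,4])
  i=4: ✗ (no rhs in [5,5])
  i=5: ✓ (rhs at j=6; lhs holds on [5,5])
  i=6: ✗ (no rhs in [7,7])
  i=7: ✗ (lhs fails at k=7 before rhs at j=8)
  i=8: ✗ (no rhs in [9,9])
  i=9: ✗ (no rhs in [10,10])

5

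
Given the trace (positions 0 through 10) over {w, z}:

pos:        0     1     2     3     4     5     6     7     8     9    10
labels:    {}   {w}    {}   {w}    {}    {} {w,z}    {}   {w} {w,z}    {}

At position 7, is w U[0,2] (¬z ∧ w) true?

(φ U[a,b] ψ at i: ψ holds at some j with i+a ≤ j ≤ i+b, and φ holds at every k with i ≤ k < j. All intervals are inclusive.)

Need some j in [7,9] with (¬z ∧ w), and w at every k in [7,j-1].
  j=7: (¬z ∧ w) false.
  j=8: (¬z ∧ w) holds, but w fails at k=7 → not this j.
  j=9: (¬z ∧ w) false.
No j in the window works → until fails.

False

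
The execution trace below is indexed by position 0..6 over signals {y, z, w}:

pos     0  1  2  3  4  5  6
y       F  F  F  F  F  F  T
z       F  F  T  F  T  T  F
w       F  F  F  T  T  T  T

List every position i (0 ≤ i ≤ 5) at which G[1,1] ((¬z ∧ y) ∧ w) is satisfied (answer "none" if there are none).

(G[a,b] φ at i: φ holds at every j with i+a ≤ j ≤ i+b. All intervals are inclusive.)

5

Evaluate at each i in [0,5]:
  i=0: ✗ (fails at j=1)
  i=1: ✗ (fails at j=2)
  i=2: ✗ (fails at j=3)
  i=3: ✗ (fails at j=4)
  i=4: ✗ (fails at j=5)
  i=5: ✓ (all of [6,6])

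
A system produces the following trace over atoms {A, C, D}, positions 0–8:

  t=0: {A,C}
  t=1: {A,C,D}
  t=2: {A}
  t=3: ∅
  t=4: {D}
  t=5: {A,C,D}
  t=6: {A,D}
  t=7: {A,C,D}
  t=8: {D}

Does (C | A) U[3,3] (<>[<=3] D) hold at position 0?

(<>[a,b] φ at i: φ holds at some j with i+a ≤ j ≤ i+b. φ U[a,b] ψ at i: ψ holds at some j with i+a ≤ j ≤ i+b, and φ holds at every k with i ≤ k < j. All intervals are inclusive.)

Yes

Need some j in [3,3] with <>[<=3] D, and (C | A) at every k in [0,j-1].
  j=3: <>[<=3] D holds; (C | A) holds at every k in [0,2] → satisfied.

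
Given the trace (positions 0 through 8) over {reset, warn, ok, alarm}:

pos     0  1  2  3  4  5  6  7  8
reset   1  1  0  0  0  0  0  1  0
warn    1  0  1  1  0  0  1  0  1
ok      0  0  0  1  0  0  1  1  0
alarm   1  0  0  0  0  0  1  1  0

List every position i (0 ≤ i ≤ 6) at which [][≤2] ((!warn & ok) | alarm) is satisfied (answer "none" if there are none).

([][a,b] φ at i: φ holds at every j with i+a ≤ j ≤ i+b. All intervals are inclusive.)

Evaluate at each i in [0,6]:
  i=0: ✗ (fails at j=1)
  i=1: ✗ (fails at j=1)
  i=2: ✗ (fails at j=2)
  i=3: ✗ (fails at j=3)
  i=4: ✗ (fails at j=4)
  i=5: ✗ (fails at j=5)
  i=6: ✗ (fails at j=8)

none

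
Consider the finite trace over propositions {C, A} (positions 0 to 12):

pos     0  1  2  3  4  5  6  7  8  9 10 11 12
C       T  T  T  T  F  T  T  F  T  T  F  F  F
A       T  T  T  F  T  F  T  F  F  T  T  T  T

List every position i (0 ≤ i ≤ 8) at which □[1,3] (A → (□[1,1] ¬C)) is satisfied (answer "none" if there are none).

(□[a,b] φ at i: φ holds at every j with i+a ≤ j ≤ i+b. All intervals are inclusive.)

4, 5, 6, 7, 8

Evaluate at each i in [0,8]:
  i=0: ✗ (fails at j=1)
  i=1: ✗ (fails at j=2)
  i=2: ✗ (fails at j=4)
  i=3: ✗ (fails at j=4)
  i=4: ✓ (all of [5,7])
  i=5: ✓ (all of [6,8])
  i=6: ✓ (all of [7,9])
  i=7: ✓ (all of [8,10])
  i=8: ✓ (all of [9,11])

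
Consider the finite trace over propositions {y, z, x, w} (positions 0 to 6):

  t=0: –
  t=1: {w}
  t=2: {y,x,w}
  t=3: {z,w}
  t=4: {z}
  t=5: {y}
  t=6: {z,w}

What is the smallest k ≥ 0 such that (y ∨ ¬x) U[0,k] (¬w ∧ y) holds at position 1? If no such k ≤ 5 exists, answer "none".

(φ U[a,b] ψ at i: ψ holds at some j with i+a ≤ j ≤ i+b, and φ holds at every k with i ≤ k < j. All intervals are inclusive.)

4

Need earliest j ≥ 1 with (¬w ∧ y), and (y ∨ ¬x) at every k in [1,j-1].
  j=1: rhs fails.
  j=2: rhs fails.
  j=3: rhs fails.
  j=4: rhs fails.
  j=5: rhs holds; lhs holds on [1,4]. k = 4.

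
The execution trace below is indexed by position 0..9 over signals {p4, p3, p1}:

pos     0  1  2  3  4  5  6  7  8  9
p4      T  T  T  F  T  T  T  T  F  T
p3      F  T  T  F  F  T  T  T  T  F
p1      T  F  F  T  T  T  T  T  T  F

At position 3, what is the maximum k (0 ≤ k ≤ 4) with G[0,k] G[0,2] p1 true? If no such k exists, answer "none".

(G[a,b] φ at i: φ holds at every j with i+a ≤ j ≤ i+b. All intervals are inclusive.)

G[0,2] p1 must hold from j=3 onward; find where it first fails.
  j=3: holds
  j=4: holds
  j=5: holds
  j=6: holds
  j=7: fails
Holds on [3,6], so largest k = 3.

3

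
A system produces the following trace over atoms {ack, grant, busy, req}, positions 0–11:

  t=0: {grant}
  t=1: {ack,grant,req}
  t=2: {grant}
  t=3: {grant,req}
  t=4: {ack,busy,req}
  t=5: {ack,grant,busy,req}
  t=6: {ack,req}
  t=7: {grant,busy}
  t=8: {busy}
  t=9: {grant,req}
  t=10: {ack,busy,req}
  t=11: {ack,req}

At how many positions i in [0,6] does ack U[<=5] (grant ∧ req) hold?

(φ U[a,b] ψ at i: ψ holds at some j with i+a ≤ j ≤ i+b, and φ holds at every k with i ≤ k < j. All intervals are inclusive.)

Evaluate at each i in [0,6]:
  i=0: ✗ (lhs fails at k=0 before rhs at j=1)
  i=1: ✓ (rhs at j=1)
  i=2: ✗ (lhs fails at k=2 before rhs at j=3)
  i=3: ✓ (rhs at j=3)
  i=4: ✓ (rhs at j=5; lhs holds on [4,4])
  i=5: ✓ (rhs at j=5)
  i=6: ✗ (lhs fails at k=7 before rhs at j=9)
Positions where it holds: {1, 3, 4, 5} → 4.

4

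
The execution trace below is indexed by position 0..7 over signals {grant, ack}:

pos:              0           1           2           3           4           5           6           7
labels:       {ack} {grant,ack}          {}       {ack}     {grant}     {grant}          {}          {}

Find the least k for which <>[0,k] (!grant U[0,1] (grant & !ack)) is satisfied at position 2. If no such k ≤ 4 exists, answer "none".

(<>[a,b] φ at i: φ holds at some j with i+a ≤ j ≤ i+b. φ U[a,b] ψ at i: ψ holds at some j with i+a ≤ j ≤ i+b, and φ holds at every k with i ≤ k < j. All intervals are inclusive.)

Scan j = 2,3,… for (!grant U[0,1] (grant & !ack)):
  j=2: fails
  j=3: holds
First hit at j=3, so smallest k = 3-2 = 1.

1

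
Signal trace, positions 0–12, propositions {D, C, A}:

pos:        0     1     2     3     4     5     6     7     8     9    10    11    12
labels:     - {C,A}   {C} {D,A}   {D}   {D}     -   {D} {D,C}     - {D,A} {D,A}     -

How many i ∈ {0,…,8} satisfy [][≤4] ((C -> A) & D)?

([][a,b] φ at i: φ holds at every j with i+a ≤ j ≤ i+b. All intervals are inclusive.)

0

Evaluate at each i in [0,8]:
  i=0: ✗ (fails at j=0)
  i=1: ✗ (fails at j=1)
  i=2: ✗ (fails at j=2)
  i=3: ✗ (fails at j=6)
  i=4: ✗ (fails at j=6)
  i=5: ✗ (fails at j=6)
  i=6: ✗ (fails at j=6)
  i=7: ✗ (fails at j=8)
  i=8: ✗ (fails at j=8)
Positions where it holds: {} → 0.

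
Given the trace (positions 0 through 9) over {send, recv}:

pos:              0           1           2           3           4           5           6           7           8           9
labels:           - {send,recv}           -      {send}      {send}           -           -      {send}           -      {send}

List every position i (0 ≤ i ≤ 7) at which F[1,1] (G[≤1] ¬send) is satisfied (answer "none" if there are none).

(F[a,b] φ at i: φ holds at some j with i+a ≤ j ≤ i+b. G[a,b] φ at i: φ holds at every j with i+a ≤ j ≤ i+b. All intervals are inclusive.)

4

Evaluate at each i in [0,7]:
  i=0: ✗ (none in [1,1])
  i=1: ✗ (none in [2,2])
  i=2: ✗ (none in [3,3])
  i=3: ✗ (none in [4,4])
  i=4: ✓ (witness j=5)
  i=5: ✗ (none in [6,6])
  i=6: ✗ (none in [7,7])
  i=7: ✗ (none in [8,8])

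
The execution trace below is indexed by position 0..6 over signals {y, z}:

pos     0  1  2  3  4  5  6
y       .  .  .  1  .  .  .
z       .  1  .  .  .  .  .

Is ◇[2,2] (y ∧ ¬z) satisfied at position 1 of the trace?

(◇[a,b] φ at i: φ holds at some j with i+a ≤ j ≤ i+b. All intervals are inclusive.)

True

Check (y ∧ ¬z) at each j in [3,3]:
  j=3: true
Found at j=3 → formula holds.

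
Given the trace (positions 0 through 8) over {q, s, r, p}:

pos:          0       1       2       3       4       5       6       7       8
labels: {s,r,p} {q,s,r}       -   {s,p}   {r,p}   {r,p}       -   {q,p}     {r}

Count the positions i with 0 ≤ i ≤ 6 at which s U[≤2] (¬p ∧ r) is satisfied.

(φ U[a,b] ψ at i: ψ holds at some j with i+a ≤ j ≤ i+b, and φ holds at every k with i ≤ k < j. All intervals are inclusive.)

2

Evaluate at each i in [0,6]:
  i=0: ✓ (rhs at j=1; lhs holds on [0,0])
  i=1: ✓ (rhs at j=1)
  i=2: ✗ (no rhs in [2,4])
  i=3: ✗ (no rhs in [3,5])
  i=4: ✗ (no rhs in [4,6])
  i=5: ✗ (no rhs in [5,7])
  i=6: ✗ (lhs fails at k=6 before rhs at j=8)
Positions where it holds: {0, 1} → 2.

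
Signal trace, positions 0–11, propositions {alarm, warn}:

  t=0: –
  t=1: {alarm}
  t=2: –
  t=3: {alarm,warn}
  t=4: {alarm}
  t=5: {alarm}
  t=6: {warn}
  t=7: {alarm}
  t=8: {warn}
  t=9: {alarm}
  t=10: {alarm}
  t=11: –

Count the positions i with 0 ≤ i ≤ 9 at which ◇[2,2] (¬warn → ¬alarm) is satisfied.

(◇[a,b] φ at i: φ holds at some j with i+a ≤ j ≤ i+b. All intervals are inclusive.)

Evaluate at each i in [0,9]:
  i=0: ✓ (witness j=2)
  i=1: ✓ (witness j=3)
  i=2: ✗ (none in [4,4])
  i=3: ✗ (none in [5,5])
  i=4: ✓ (witness j=6)
  i=5: ✗ (none in [7,7])
  i=6: ✓ (witness j=8)
  i=7: ✗ (none in [9,9])
  i=8: ✗ (none in [10,10])
  i=9: ✓ (witness j=11)
Positions where it holds: {0, 1, 4, 6, 9} → 5.

5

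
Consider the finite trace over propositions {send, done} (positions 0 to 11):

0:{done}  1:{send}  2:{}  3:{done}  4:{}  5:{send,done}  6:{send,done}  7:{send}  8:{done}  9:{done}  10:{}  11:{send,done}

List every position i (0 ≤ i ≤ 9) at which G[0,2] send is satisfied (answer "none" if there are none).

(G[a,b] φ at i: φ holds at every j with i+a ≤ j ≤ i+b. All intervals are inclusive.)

5

Evaluate at each i in [0,9]:
  i=0: ✗ (fails at j=0)
  i=1: ✗ (fails at j=2)
  i=2: ✗ (fails at j=2)
  i=3: ✗ (fails at j=3)
  i=4: ✗ (fails at j=4)
  i=5: ✓ (all of [5,7])
  i=6: ✗ (fails at j=8)
  i=7: ✗ (fails at j=8)
  i=8: ✗ (fails at j=8)
  i=9: ✗ (fails at j=9)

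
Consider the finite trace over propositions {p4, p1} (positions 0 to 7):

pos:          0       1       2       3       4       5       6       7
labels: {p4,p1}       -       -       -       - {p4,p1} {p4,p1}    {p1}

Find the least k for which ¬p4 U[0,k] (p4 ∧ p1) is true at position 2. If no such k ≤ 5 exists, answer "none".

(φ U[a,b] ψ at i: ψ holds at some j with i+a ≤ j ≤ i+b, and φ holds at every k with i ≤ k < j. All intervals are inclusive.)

3

Need earliest j ≥ 2 with (p4 ∧ p1), and ¬p4 at every k in [2,j-1].
  j=2: rhs fails.
  j=3: rhs fails.
  j=4: rhs fails.
  j=5: rhs holds; lhs holds on [2,4]. k = 3.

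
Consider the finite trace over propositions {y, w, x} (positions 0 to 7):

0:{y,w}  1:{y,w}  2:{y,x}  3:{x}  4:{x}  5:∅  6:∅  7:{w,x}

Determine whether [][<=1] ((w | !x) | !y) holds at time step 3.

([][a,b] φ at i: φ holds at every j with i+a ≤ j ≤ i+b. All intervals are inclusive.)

Check ((w | !x) | !y) at every j in [3,4]:
  j=3: true
  j=4: true
All positions satisfy it → formula holds.

Yes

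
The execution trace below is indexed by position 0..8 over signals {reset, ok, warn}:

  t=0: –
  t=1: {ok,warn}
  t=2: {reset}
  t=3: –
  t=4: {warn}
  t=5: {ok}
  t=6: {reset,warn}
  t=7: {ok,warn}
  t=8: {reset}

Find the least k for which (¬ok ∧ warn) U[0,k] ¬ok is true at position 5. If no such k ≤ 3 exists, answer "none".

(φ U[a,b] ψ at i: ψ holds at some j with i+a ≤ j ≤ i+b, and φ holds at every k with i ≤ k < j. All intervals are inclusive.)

none

Need earliest j ≥ 5 with ¬ok, and (¬ok ∧ warn) at every k in [5,j-1].
  j=5: rhs fails.
  j=6: rhs holds but lhs fails at k=5.
  j=7: rhs fails.
  j=8: rhs holds but lhs fails at k=5.
No witness within the range → none.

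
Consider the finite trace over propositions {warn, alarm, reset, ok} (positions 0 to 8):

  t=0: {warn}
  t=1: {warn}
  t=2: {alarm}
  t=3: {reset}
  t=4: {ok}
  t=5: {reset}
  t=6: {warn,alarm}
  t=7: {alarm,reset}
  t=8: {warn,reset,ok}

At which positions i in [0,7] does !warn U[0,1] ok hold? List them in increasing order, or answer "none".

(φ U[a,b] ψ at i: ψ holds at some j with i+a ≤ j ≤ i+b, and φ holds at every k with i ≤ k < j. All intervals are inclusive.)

Evaluate at each i in [0,7]:
  i=0: ✗ (no rhs in [0,1])
  i=1: ✗ (no rhs in [1,2])
  i=2: ✗ (no rhs in [2,3])
  i=3: ✓ (rhs at j=4; lhs holds on [3,3])
  i=4: ✓ (rhs at j=4)
  i=5: ✗ (no rhs in [5,6])
  i=6: ✗ (no rhs in [6,7])
  i=7: ✓ (rhs at j=8; lhs holds on [7,7])

3, 4, 7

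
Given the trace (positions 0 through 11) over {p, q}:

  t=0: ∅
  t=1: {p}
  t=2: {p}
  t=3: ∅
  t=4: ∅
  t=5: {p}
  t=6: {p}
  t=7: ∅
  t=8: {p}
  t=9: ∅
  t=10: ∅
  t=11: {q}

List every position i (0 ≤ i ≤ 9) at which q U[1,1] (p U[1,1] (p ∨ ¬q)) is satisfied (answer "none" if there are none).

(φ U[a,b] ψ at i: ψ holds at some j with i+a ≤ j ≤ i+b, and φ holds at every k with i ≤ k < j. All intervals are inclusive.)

none

Evaluate at each i in [0,9]:
  i=0: ✗ (lhs fails at k=0 before rhs at j=1)
  i=1: ✗ (lhs fails at k=1 before rhs at j=2)
  i=2: ✗ (no rhs in [3,3])
  i=3: ✗ (no rhs in [4,4])
  i=4: ✗ (lhs fails at k=4 before rhs at j=5)
  i=5: ✗ (lhs fails at k=5 before rhs at j=6)
  i=6: ✗ (no rhs in [7,7])
  i=7: ✗ (lhs fails at k=7 before rhs at j=8)
  i=8: ✗ (no rhs in [9,9])
  i=9: ✗ (no rhs in [10,10])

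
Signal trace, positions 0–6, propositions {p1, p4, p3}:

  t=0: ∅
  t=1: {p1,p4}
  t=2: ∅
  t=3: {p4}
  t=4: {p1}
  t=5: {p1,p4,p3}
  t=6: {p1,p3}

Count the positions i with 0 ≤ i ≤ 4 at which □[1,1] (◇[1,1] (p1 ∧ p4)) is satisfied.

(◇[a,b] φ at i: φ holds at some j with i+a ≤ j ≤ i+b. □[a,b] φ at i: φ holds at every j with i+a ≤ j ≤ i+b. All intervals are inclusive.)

1

Evaluate at each i in [0,4]:
  i=0: ✗ (fails at j=1)
  i=1: ✗ (fails at j=2)
  i=2: ✗ (fails at j=3)
  i=3: ✓ (all of [4,4])
  i=4: ✗ (fails at j=5)
Positions where it holds: {3} → 1.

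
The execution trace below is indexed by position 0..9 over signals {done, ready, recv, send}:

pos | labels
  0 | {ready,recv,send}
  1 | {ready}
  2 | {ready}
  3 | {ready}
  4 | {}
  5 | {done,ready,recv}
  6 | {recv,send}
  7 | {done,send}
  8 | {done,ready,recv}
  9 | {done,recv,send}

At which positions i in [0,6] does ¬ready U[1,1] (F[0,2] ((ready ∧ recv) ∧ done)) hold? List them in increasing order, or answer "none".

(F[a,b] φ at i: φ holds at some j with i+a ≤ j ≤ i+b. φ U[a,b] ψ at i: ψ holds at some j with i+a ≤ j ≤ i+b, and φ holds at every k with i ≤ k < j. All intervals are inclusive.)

Evaluate at each i in [0,6]:
  i=0: ✗ (no rhs in [1,1])
  i=1: ✗ (no rhs in [2,2])
  i=2: ✗ (lhs fails at k=2 before rhs at j=3)
  i=3: ✗ (lhs fails at k=3 before rhs at j=4)
  i=4: ✓ (rhs at j=5; lhs holds on [4,4])
  i=5: ✗ (lhs fails at k=5 before rhs at j=6)
  i=6: ✓ (rhs at j=7; lhs holds on [6,6])

4, 6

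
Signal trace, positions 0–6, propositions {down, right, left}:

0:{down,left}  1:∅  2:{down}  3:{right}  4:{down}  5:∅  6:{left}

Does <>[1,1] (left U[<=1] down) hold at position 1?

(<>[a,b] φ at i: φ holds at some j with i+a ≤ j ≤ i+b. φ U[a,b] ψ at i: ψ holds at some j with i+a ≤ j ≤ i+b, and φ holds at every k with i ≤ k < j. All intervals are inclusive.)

Holds

Check (left U[<=1] down) at each j in [2,2]:
  j=2: holds
Found at j=2 → formula holds.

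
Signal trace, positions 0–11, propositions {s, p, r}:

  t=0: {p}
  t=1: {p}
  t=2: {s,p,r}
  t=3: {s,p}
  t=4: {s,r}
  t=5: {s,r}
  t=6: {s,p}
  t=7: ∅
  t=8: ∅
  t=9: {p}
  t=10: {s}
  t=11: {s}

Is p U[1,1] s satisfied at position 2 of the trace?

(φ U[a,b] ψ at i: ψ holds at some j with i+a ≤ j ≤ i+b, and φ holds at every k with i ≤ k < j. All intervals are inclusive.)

Need some j in [3,3] with s, and p at every k in [2,j-1].
  j=3: s holds; p holds at every k in [2,2] → satisfied.

Yes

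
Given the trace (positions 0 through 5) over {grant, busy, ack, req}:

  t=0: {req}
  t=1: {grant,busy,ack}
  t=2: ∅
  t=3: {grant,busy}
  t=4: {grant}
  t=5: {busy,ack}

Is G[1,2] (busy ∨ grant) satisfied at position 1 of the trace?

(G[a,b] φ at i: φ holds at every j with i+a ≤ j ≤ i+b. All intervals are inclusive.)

No

Check (busy ∨ grant) at every j in [2,3]:
  j=2: false
  j=3: true
Fails at j=2 → formula fails.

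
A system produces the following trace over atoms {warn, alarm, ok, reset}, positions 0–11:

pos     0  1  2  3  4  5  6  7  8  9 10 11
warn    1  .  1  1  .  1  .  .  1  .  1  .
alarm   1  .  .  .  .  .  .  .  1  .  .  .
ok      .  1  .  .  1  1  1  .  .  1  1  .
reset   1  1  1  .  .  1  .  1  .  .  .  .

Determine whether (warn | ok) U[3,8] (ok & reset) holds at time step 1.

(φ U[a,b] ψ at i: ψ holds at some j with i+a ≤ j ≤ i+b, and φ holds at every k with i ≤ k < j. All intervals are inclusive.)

Yes

Need some j in [4,9] with (ok & reset), and (warn | ok) at every k in [1,j-1].
  j=4: (ok & reset) false.
  j=5: (ok & reset) holds; (warn | ok) holds at every k in [1,4] → satisfied.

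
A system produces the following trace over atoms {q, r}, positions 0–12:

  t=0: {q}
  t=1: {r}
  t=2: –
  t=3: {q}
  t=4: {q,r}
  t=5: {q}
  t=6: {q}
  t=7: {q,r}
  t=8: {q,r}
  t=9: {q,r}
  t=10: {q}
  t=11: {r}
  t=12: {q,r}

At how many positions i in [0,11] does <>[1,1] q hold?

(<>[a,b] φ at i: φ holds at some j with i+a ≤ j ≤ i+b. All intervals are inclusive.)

Evaluate at each i in [0,11]:
  i=0: ✗ (none in [1,1])
  i=1: ✗ (none in [2,2])
  i=2: ✓ (witness j=3)
  i=3: ✓ (witness j=4)
  i=4: ✓ (witness j=5)
  i=5: ✓ (witness j=6)
  i=6: ✓ (witness j=7)
  i=7: ✓ (witness j=8)
  i=8: ✓ (witness j=9)
  i=9: ✓ (witness j=10)
  i=10: ✗ (none in [11,11])
  i=11: ✓ (witness j=12)
Positions where it holds: {2, 3, 4, 5, 6, 7, 8, 9, 11} → 9.

9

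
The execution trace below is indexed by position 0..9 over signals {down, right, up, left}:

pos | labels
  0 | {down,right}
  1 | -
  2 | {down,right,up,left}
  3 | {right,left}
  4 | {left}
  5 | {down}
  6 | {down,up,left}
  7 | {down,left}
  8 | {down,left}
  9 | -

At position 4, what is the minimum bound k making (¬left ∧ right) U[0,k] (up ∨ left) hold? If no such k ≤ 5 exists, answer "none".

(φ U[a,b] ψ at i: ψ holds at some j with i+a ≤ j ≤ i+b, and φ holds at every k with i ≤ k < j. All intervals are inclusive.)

Need earliest j ≥ 4 with (up ∨ left), and (¬left ∧ right) at every k in [4,j-1].
  j=4: rhs holds (empty prefix). k = 0.

0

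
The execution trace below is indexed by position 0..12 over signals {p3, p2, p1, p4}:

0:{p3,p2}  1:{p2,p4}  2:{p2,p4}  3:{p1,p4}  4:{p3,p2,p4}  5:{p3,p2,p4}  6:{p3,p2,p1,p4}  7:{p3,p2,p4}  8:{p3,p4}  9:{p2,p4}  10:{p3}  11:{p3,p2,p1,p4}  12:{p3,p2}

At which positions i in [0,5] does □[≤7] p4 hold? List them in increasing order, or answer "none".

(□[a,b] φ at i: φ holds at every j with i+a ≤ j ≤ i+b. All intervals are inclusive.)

1, 2

Evaluate at each i in [0,5]:
  i=0: ✗ (fails at j=0)
  i=1: ✓ (all of [1,8])
  i=2: ✓ (all of [2,9])
  i=3: ✗ (fails at j=10)
  i=4: ✗ (fails at j=10)
  i=5: ✗ (fails at j=10)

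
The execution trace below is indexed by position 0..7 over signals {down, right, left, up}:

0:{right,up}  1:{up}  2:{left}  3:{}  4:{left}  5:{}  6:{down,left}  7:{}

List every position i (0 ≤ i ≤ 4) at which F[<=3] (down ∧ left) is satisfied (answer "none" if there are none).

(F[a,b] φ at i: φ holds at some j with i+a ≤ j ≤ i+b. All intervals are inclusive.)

Evaluate at each i in [0,4]:
  i=0: ✗ (none in [0,3])
  i=1: ✗ (none in [1,4])
  i=2: ✗ (none in [2,5])
  i=3: ✓ (witness j=6)
  i=4: ✓ (witness j=6)

3, 4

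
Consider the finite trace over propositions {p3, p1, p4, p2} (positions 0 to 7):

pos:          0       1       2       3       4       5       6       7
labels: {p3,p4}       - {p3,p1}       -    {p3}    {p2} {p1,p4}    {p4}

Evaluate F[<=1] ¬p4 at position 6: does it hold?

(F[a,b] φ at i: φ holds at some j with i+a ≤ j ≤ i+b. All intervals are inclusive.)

Check ¬p4 at each j in [6,7]:
  j=6: false
  j=7: false
No position in the window satisfies it → formula fails.

No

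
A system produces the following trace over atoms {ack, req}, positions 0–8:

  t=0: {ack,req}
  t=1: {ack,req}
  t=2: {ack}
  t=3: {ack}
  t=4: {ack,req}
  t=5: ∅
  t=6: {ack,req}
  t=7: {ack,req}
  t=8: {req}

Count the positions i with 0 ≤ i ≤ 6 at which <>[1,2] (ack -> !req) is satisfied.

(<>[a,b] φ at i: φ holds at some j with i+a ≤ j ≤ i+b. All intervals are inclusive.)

6

Evaluate at each i in [0,6]:
  i=0: ✓ (witness j=2)
  i=1: ✓ (witness j=2)
  i=2: ✓ (witness j=3)
  i=3: ✓ (witness j=5)
  i=4: ✓ (witness j=5)
  i=5: ✗ (none in [6,7])
  i=6: ✓ (witness j=8)
Positions where it holds: {0, 1, 2, 3, 4, 6} → 6.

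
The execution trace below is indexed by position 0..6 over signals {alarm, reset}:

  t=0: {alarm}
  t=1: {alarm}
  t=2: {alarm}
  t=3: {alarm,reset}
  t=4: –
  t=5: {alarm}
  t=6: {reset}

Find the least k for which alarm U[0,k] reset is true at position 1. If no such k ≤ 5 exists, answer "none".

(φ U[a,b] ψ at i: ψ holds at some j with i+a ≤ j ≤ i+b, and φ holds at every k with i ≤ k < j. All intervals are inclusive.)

2

Need earliest j ≥ 1 with reset, and alarm at every k in [1,j-1].
  j=1: rhs fails.
  j=2: rhs fails.
  j=3: rhs holds; lhs holds on [1,2]. k = 2.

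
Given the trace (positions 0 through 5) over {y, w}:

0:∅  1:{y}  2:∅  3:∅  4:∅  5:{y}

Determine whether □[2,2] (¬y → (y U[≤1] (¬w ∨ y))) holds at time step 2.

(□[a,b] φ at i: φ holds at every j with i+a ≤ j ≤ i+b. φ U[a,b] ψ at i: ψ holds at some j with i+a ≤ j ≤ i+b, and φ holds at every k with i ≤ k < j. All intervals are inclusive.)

Check (¬y → (y U[≤1] (¬w ∨ y))) at every j in [4,4]:
  j=4: antecedent true; consequent holds → ✓
All positions satisfy it → formula holds.

True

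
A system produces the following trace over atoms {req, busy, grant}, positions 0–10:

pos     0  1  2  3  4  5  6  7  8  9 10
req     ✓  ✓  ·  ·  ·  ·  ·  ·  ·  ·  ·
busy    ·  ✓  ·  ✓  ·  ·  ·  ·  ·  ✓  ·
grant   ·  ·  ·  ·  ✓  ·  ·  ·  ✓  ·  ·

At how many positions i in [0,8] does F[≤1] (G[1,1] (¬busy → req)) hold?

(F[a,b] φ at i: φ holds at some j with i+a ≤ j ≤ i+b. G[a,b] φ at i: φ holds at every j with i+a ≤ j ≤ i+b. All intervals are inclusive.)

5

Evaluate at each i in [0,8]:
  i=0: ✓ (witness j=0)
  i=1: ✓ (witness j=2)
  i=2: ✓ (witness j=2)
  i=3: ✗ (none in [3,4])
  i=4: ✗ (none in [4,5])
  i=5: ✗ (none in [5,6])
  i=6: ✗ (none in [6,7])
  i=7: ✓ (witness j=8)
  i=8: ✓ (witness j=8)
Positions where it holds: {0, 1, 2, 7, 8} → 5.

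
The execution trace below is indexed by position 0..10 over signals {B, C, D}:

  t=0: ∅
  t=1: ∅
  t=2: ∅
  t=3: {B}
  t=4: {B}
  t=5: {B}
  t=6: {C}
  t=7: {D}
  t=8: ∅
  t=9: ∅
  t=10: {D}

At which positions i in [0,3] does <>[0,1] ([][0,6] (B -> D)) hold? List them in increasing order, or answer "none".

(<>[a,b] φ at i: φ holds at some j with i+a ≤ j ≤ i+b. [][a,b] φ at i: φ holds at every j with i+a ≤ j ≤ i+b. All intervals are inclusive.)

none

Evaluate at each i in [0,3]:
  i=0: ✗ (none in [0,1])
  i=1: ✗ (none in [1,2])
  i=2: ✗ (none in [2,3])
  i=3: ✗ (none in [3,4])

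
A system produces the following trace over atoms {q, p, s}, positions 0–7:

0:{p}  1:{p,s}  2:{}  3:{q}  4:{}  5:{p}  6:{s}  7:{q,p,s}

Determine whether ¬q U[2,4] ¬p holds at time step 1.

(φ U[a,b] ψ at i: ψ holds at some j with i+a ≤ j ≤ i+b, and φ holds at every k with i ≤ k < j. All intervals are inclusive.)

True

Need some j in [3,5] with ¬p, and ¬q at every k in [1,j-1].
  j=3: ¬p holds; ¬q holds at every k in [1,2] → satisfied.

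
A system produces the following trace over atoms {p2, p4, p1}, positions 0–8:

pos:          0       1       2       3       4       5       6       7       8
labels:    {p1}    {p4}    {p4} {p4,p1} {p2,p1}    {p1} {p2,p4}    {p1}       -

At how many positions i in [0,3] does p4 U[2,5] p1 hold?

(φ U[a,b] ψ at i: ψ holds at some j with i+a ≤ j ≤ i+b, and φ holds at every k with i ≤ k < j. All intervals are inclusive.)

Evaluate at each i in [0,3]:
  i=0: ✗ (lhs fails at k=0 before rhs at j=3)
  i=1: ✓ (rhs at j=3; lhs holds on [1,2])
  i=2: ✓ (rhs at j=4; lhs holds on [2,3])
  i=3: ✗ (lhs fails at k=4 before rhs at j=5)
Positions where it holds: {1, 2} → 2.

2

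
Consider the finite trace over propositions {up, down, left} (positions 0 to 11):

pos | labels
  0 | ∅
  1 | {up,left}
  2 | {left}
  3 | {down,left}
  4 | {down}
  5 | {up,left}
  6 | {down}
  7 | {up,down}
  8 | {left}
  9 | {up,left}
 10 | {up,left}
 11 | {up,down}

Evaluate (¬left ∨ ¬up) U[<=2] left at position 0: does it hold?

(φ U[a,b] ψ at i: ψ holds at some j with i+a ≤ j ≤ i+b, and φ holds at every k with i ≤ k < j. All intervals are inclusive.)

Need some j in [0,2] with left, and (¬left ∨ ¬up) at every k in [0,j-1].
  j=0: left false.
  j=1: left holds; (¬left ∨ ¬up) holds at every k in [0,0] → satisfied.

True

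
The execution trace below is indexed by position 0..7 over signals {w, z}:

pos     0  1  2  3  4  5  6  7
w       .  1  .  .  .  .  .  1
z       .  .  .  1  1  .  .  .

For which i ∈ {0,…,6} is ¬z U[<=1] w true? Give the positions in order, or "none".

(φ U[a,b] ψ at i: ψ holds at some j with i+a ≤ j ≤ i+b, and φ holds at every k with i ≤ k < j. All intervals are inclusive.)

0, 1, 6

Evaluate at each i in [0,6]:
  i=0: ✓ (rhs at j=1; lhs holds on [0,0])
  i=1: ✓ (rhs at j=1)
  i=2: ✗ (no rhs in [2,3])
  i=3: ✗ (no rhs in [3,4])
  i=4: ✗ (no rhs in [4,5])
  i=5: ✗ (no rhs in [5,6])
  i=6: ✓ (rhs at j=7; lhs holds on [6,6])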